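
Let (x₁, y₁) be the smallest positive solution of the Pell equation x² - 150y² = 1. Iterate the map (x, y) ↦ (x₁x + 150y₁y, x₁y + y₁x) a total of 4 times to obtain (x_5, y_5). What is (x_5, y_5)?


Step 1: Find the fundamental solution (x₁, y₁) of x² - 150y² = 1.
  Expand √150 as a continued fraction. a₀ = ⌊√150⌋ = 12; iterate m_{k+1} = d_k·a_k − m_k, d_{k+1} = (150 − m_{k+1}²)/d_k, a_{k+1} = ⌊(a₀ + m_{k+1})/d_{k+1}⌋ (starting m₀ = 0, d₀ = 1), with convergents p_k = a_k·p_{k-1} + p_{k-2}, q_k = a_k·q_{k-1} + q_{k-2} (p₋₁ = 1, q₋₁ = 0):
  k = 0: a₀ = 12; p₀/q₀ = 12/1; p₀² − 150·q₀² = 144 − 150 = -6.
  k = 1: m = 12, d = 6, a = ⌊(12 + 12)/6⌋ = 4; p/q = (4·12 + 1)/(4·1 + 0) = 49/4; p² − 150·q² = 2401 − 2400 = 1.
  The first convergent with p² − 150·q² = 1 gives the fundamental solution (x₁, y₁) = (49, 4).
Step 2: Apply the recurrence (x_{n+1}, y_{n+1}) = (x₁x_n + 150y₁y_n, x₁y_n + y₁x_n) repeatedly.
  From (x_1, y_1) = (49, 4): x_2 = 49·49 + 150·4·4 = 4801; y_2 = 49·4 + 4·49 = 392.
  From (x_2, y_2) = (4801, 392): x_3 = 49·4801 + 150·4·392 = 470449; y_3 = 49·392 + 4·4801 = 38412.
  From (x_3, y_3) = (470449, 38412): x_4 = 49·470449 + 150·4·38412 = 46099201; y_4 = 49·38412 + 4·470449 = 3763984.
  From (x_4, y_4) = (46099201, 3763984): x_5 = 49·46099201 + 150·4·3763984 = 4517251249; y_5 = 49·3763984 + 4·46099201 = 368832020.
Step 3: Verify x_5² - 150·y_5² = 20405558846592060001 - 20405558846592060000 = 1 (should be 1). ✓

(x_1, y_1) = (49, 4); (x_5, y_5) = (4517251249, 368832020).


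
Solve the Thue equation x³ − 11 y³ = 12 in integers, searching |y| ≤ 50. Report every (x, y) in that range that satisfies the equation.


The equation is x³ - 11y³ = 12. For fixed y, x³ = 11·y³ + 12, so a solution requires the RHS to be a perfect cube.
Strategy: iterate y from -50 to 50, compute RHS = 11·y³ + 12, and check whether it is a (positive or negative) perfect cube.
Check small values of y:
  y = 0: RHS = 12 is not a perfect cube.
  y = 1: RHS = 23 is not a perfect cube.
  y = -1: RHS = 1 = (1)³ ⇒ x = 1 works.
  y = 2: RHS = 100 is not a perfect cube.
  y = -2: RHS = -76 is not a perfect cube.
  y = 3: RHS = 309 is not a perfect cube.
  y = -3: RHS = -285 is not a perfect cube.
Continuing the search up to |y| = 50 finds no further solutions beyond those listed.
Collected solutions: (1, -1).

Solutions (with |y| ≤ 50): (1, -1).


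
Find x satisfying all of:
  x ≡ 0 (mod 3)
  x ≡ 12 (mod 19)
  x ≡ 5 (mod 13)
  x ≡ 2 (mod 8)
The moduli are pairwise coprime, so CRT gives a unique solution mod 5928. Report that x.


Product of moduli M = 3 · 19 · 13 · 8 = 5928.
Merge one congruence at a time:
  Start: x ≡ 0 (mod 3).
  Combine with x ≡ 12 (mod 19); new modulus lcm = 57.
    Write x = 0 + 3·t and substitute into x ≡ 12 (mod 19): 3·t ≡ 12 − 0 = 12 (mod 19).
    The inverse of 3 mod 19 is 13 (since 3·13 = 39 = 2·19 + 1), so t ≡ 13·12 = 156 ≡ 4 (mod 19).
    Then x = 0 + 3·4 = 12, valid modulo lcm(3, 19) = 57: x ≡ 12 (mod 57).
  Combine with x ≡ 5 (mod 13); new modulus lcm = 741.
    Write x = 12 + 57·t and substitute into x ≡ 5 (mod 13): 57·t ≡ 5 − 12 = -7 (mod 13).
    Reduce coefficients mod 13: 5·t ≡ 6 (mod 13).
    The inverse of 5 mod 13 is 8 (since 5·8 = 40 = 3·13 + 1), so t ≡ 8·6 = 48 ≡ 9 (mod 13).
    Then x = 12 + 57·9 = 525, valid modulo lcm(57, 13) = 741: x ≡ 525 (mod 741).
  Combine with x ≡ 2 (mod 8); new modulus lcm = 5928.
    Write x = 525 + 741·t and substitute into x ≡ 2 (mod 8): 741·t ≡ 2 − 525 = -523 (mod 8).
    Reduce coefficients mod 8: 5·t ≡ 5 (mod 8).
    The inverse of 5 mod 8 is 5 (since 5·5 = 25 = 3·8 + 1), so t ≡ 5·5 = 25 ≡ 1 (mod 8).
    Then x = 525 + 741·1 = 1266, valid modulo lcm(741, 8) = 5928: x ≡ 1266 (mod 5928).
Verify against each original: 1266 mod 3 = 0, 1266 mod 19 = 12, 1266 mod 13 = 5, 1266 mod 8 = 2.

x ≡ 1266 (mod 5928).


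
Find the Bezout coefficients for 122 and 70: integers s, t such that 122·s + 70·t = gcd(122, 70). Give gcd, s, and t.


Euclidean algorithm on (122, 70) — divide until remainder is 0:
  122 = 1 · 70 + 52
  70 = 1 · 52 + 18
  52 = 2 · 18 + 16
  18 = 1 · 16 + 2
  16 = 8 · 2 + 0
gcd(122, 70) = 2.
Track Bezout coefficients alongside the remainders: start with r₀ = 122 = a·1 + b·0 (s = 1, t = 0) and r₁ = 70 = a·0 + b·1 (s = 0, t = 1); each new remainder r_{k+1} = r_{k-1} − q_k·r_k inherits s_{k+1} = s_{k-1} − q_k·s_k, t_{k+1} = t_{k-1} − q_k·t_k, so r_k = a·s_k + b·t_k at every step:
  q = 1: r = 52, s = 1 − 1·0 = 1, t = 0 − 1·1 = -1  (check: 122·1 + 70·(-1) = 52)
  q = 1: r = 18, s = 0 − 1·1 = -1, t = 1 − 1·(-1) = 2  (check: 122·(-1) + 70·2 = 18)
  q = 2: r = 16, s = 1 − 2·(-1) = 3, t = -1 − 2·2 = -5  (check: 122·3 + 70·(-5) = 16)
  q = 1: r = 2, s = -1 − 1·3 = -4, t = 2 − 1·(-5) = 7  (check: 122·(-4) + 70·7 = 2)
The row with r = 2 (the gcd) gives the Bezout coefficients s = -4, t = 7.
Result: 122 · (-4) + 70 · (7) = 2.

gcd(122, 70) = 2; s = -4, t = 7 (check: 122·(-4) + 70·7 = 2).


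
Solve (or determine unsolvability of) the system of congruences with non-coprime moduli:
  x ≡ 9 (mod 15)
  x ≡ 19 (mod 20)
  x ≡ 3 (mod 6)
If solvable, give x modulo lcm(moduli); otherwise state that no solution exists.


Moduli 15, 20, 6 are not pairwise coprime, so CRT works modulo lcm(m_i) when all pairwise compatibility conditions hold.
Pairwise compatibility: gcd(m_i, m_j) must divide a_i - a_j for every pair.
Merge one congruence at a time:
  Start: x ≡ 9 (mod 15).
  Combine with x ≡ 19 (mod 20): gcd(15, 20) = 5; 19 - 9 = 10, which IS divisible by 5, so compatible.
    Write x = 9 + 15·t and substitute into x ≡ 19 (mod 20): 15·t ≡ 19 − 9 = 10 (mod 20).
    Divide the congruence (and modulus) by g = 5: 3·t ≡ 2 (mod 4).
    The inverse of 3 mod 4 is 3 (since 3·3 = 9 = 2·4 + 1), so t ≡ 3·2 = 6 ≡ 2 (mod 4).
    Then x = 9 + 15·2 = 39, valid modulo lcm(15, 20) = 60: x ≡ 39 (mod 60).
  Combine with x ≡ 3 (mod 6): gcd(60, 6) = 6; 3 - 39 = -36, which IS divisible by 6, so compatible.
    Write x = 39 + 60·t and substitute into x ≡ 3 (mod 6): 60·t ≡ 3 − 39 = -36 (mod 6).
    Divide the congruence (and modulus) by g = 6: 10·t ≡ -6 (mod 1).
    Modulo 1 every t works; take t = 0.
    Then x = 39 + 60·0 = 39, valid modulo lcm(60, 6) = 60: x ≡ 39 (mod 60).
Verify: 39 mod 15 = 9, 39 mod 20 = 19, 39 mod 6 = 3.

x ≡ 39 (mod 60).


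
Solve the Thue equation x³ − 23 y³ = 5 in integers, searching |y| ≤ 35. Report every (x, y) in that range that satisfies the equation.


The equation is x³ - 23y³ = 5. For fixed y, x³ = 23·y³ + 5, so a solution requires the RHS to be a perfect cube.
Strategy: iterate y from -35 to 35, compute RHS = 23·y³ + 5, and check whether it is a (positive or negative) perfect cube.
Check small values of y:
  y = 0: RHS = 5 is not a perfect cube.
  y = 1: RHS = 28 is not a perfect cube.
  y = -1: RHS = -18 is not a perfect cube.
  y = 2: RHS = 189 is not a perfect cube.
  y = -2: RHS = -179 is not a perfect cube.
  y = 3: RHS = 626 is not a perfect cube.
  y = -3: RHS = -616 is not a perfect cube.
Continuing the search up to |y| = 35 finds no solutions either.
No (x, y) in the scanned range satisfies the equation.

No integer solutions with |y| ≤ 35.


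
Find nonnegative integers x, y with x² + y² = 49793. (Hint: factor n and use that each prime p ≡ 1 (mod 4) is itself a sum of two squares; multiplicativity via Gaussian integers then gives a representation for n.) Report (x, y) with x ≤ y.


Step 1: Factor n = 49793 = 17 · 29 · 101.
Step 2: Check the mod-4 condition on each prime factor: 17 ≡ 1 (mod 4), exponent 1; 29 ≡ 1 (mod 4), exponent 1; 101 ≡ 1 (mod 4), exponent 1.
All primes ≡ 3 (mod 4) appear to even exponent (or don't appear), so by the two-squares theorem n IS expressible as a sum of two squares.
Step 3: Build a representation. Here n = 17 · 29 · 101 is a product of primes ≡ 1 (mod 4). Each prime p ≡ 1 (mod 4) is itself a sum of two squares; find a² by testing p − a² for a perfect square:
  17: 17 − 1² = 16 = 4² ⇒ 17 = 1² + 4².
  29: 29 − 1² = 28, 29 − 2² = 25 = 5² ⇒ 29 = 2² + 5².
  101: 101 − 1² = 100 = 10² ⇒ 101 = 1² + 10².
  Combine using the Brahmagupta–Fibonacci identity (a² + b²)(c² + d²) = (ac − bd)² + (ad + bc)² = (ac + bd)² + (ad − bc)²:
  17 · 29 = 493: from (1² + 4²)(2² + 5²), take (1·2 − 4·5, 1·5 + 4·2) = (2 − 20, 5 + 8) = (-18, 13); dropping signs (only squares matter) gives (18, 13); check 18² + 13² = 324 + 169 = 493 ✓.
  493 · 101 = 49793: from (18² + 13²)(1² + 10²), take (18·1 − 13·10, 18·10 + 13·1) = (18 − 130, 180 + 13) = (-112, 193); dropping signs (only squares matter) gives (112, 193); check 112² + 193² = 12544 + 37249 = 49793 ✓.
Step 4: Order so x ≤ y and verify: 112² + 193² = 12544 + 37249 = 49793 = n. ✓

n = 49793 = 112² + 193² (one valid representation with x ≤ y).


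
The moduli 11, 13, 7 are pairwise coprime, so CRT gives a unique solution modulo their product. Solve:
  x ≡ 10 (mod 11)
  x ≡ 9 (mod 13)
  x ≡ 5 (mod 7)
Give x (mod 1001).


Moduli 11, 13, 7 are pairwise coprime; by CRT there is a unique solution modulo M = 11 · 13 · 7 = 1001.
Solve pairwise, accumulating the modulus:
  Start with x ≡ 10 (mod 11).
  Combine with x ≡ 9 (mod 13): since gcd(11, 13) = 1, we get a unique residue mod 143.
    Write x = 10 + 11·t and substitute into x ≡ 9 (mod 13): 11·t ≡ 9 − 10 = -1 (mod 13).
    Reduce coefficients mod 13: 11·t ≡ 12 (mod 13).
    The inverse of 11 mod 13 is 6 (since 11·6 = 66 = 5·13 + 1), so t ≡ 6·12 = 72 ≡ 7 (mod 13).
    Then x = 10 + 11·7 = 87, valid modulo lcm(11, 13) = 143: x ≡ 87 (mod 143).
  Combine with x ≡ 5 (mod 7): since gcd(143, 7) = 1, we get a unique residue mod 1001.
    Write x = 87 + 143·t and substitute into x ≡ 5 (mod 7): 143·t ≡ 5 − 87 = -82 (mod 7).
    Reduce coefficients mod 7: 3·t ≡ 2 (mod 7).
    The inverse of 3 mod 7 is 5 (since 3·5 = 15 = 2·7 + 1), so t ≡ 5·2 = 10 ≡ 3 (mod 7).
    Then x = 87 + 143·3 = 516, valid modulo lcm(143, 7) = 1001: x ≡ 516 (mod 1001).
Verify: 516 mod 11 = 10 ✓, 516 mod 13 = 9 ✓, 516 mod 7 = 5 ✓.

x ≡ 516 (mod 1001).


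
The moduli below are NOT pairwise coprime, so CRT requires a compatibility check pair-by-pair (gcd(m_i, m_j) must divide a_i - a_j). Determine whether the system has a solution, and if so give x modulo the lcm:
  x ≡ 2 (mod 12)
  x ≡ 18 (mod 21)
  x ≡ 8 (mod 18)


Moduli 12, 21, 18 are not pairwise coprime, so CRT works modulo lcm(m_i) when all pairwise compatibility conditions hold.
Pairwise compatibility: gcd(m_i, m_j) must divide a_i - a_j for every pair.
Merge one congruence at a time:
  Start: x ≡ 2 (mod 12).
  Combine with x ≡ 18 (mod 21): gcd(12, 21) = 3, and 18 - 2 = 16 is NOT divisible by 3.
    ⇒ system is inconsistent (no integer solution).

No solution (the system is inconsistent).


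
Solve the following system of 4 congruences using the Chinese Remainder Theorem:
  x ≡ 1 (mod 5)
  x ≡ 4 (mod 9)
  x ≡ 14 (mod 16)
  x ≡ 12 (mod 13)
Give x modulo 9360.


Product of moduli M = 5 · 9 · 16 · 13 = 9360.
Merge one congruence at a time:
  Start: x ≡ 1 (mod 5).
  Combine with x ≡ 4 (mod 9); new modulus lcm = 45.
    Write x = 1 + 5·t and substitute into x ≡ 4 (mod 9): 5·t ≡ 4 − 1 = 3 (mod 9).
    The inverse of 5 mod 9 is 2 (since 5·2 = 10 = 1·9 + 1), so t ≡ 2·3 = 6 ≡ 6 (mod 9).
    Then x = 1 + 5·6 = 31, valid modulo lcm(5, 9) = 45: x ≡ 31 (mod 45).
  Combine with x ≡ 14 (mod 16); new modulus lcm = 720.
    Write x = 31 + 45·t and substitute into x ≡ 14 (mod 16): 45·t ≡ 14 − 31 = -17 (mod 16).
    Reduce coefficients mod 16: 13·t ≡ 15 (mod 16).
    The inverse of 13 mod 16 is 5 (since 13·5 = 65 = 4·16 + 1), so t ≡ 5·15 = 75 ≡ 11 (mod 16).
    Then x = 31 + 45·11 = 526, valid modulo lcm(45, 16) = 720: x ≡ 526 (mod 720).
  Combine with x ≡ 12 (mod 13); new modulus lcm = 9360.
    Write x = 526 + 720·t and substitute into x ≡ 12 (mod 13): 720·t ≡ 12 − 526 = -514 (mod 13).
    Reduce coefficients mod 13: 5·t ≡ 6 (mod 13).
    The inverse of 5 mod 13 is 8 (since 5·8 = 40 = 3·13 + 1), so t ≡ 8·6 = 48 ≡ 9 (mod 13).
    Then x = 526 + 720·9 = 7006, valid modulo lcm(720, 13) = 9360: x ≡ 7006 (mod 9360).
Verify against each original: 7006 mod 5 = 1, 7006 mod 9 = 4, 7006 mod 16 = 14, 7006 mod 13 = 12.

x ≡ 7006 (mod 9360).


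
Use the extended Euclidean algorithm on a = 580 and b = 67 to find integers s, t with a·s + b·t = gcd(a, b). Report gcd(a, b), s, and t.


Euclidean algorithm on (580, 67) — divide until remainder is 0:
  580 = 8 · 67 + 44
  67 = 1 · 44 + 23
  44 = 1 · 23 + 21
  23 = 1 · 21 + 2
  21 = 10 · 2 + 1
  2 = 2 · 1 + 0
gcd(580, 67) = 1.
Track Bezout coefficients alongside the remainders: start with r₀ = 580 = a·1 + b·0 (s = 1, t = 0) and r₁ = 67 = a·0 + b·1 (s = 0, t = 1); each new remainder r_{k+1} = r_{k-1} − q_k·r_k inherits s_{k+1} = s_{k-1} − q_k·s_k, t_{k+1} = t_{k-1} − q_k·t_k, so r_k = a·s_k + b·t_k at every step:
  q = 8: r = 44, s = 1 − 8·0 = 1, t = 0 − 8·1 = -8  (check: 580·1 + 67·(-8) = 44)
  q = 1: r = 23, s = 0 − 1·1 = -1, t = 1 − 1·(-8) = 9  (check: 580·(-1) + 67·9 = 23)
  q = 1: r = 21, s = 1 − 1·(-1) = 2, t = -8 − 1·9 = -17  (check: 580·2 + 67·(-17) = 21)
  q = 1: r = 2, s = -1 − 1·2 = -3, t = 9 − 1·(-17) = 26  (check: 580·(-3) + 67·26 = 2)
  q = 10: r = 1, s = 2 − 10·(-3) = 32, t = -17 − 10·26 = -277  (check: 580·32 + 67·(-277) = 1)
The row with r = 1 (the gcd) gives the Bezout coefficients s = 32, t = -277.
Result: 580 · (32) + 67 · (-277) = 1.

gcd(580, 67) = 1; s = 32, t = -277 (check: 580·32 + 67·(-277) = 1).


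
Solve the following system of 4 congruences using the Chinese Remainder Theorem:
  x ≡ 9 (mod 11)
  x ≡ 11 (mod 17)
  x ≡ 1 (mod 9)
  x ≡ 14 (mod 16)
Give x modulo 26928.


Product of moduli M = 11 · 17 · 9 · 16 = 26928.
Merge one congruence at a time:
  Start: x ≡ 9 (mod 11).
  Combine with x ≡ 11 (mod 17); new modulus lcm = 187.
    Write x = 9 + 11·t and substitute into x ≡ 11 (mod 17): 11·t ≡ 11 − 9 = 2 (mod 17).
    The inverse of 11 mod 17 is 14 (since 11·14 = 154 = 9·17 + 1), so t ≡ 14·2 = 28 ≡ 11 (mod 17).
    Then x = 9 + 11·11 = 130, valid modulo lcm(11, 17) = 187: x ≡ 130 (mod 187).
  Combine with x ≡ 1 (mod 9); new modulus lcm = 1683.
    Write x = 130 + 187·t and substitute into x ≡ 1 (mod 9): 187·t ≡ 1 − 130 = -129 (mod 9).
    Reduce coefficients mod 9: 7·t ≡ 6 (mod 9).
    The inverse of 7 mod 9 is 4 (since 7·4 = 28 = 3·9 + 1), so t ≡ 4·6 = 24 ≡ 6 (mod 9).
    Then x = 130 + 187·6 = 1252, valid modulo lcm(187, 9) = 1683: x ≡ 1252 (mod 1683).
  Combine with x ≡ 14 (mod 16); new modulus lcm = 26928.
    Write x = 1252 + 1683·t and substitute into x ≡ 14 (mod 16): 1683·t ≡ 14 − 1252 = -1238 (mod 16).
    Reduce coefficients mod 16: 3·t ≡ 10 (mod 16).
    The inverse of 3 mod 16 is 11 (since 3·11 = 33 = 2·16 + 1), so t ≡ 11·10 = 110 ≡ 14 (mod 16).
    Then x = 1252 + 1683·14 = 24814, valid modulo lcm(1683, 16) = 26928: x ≡ 24814 (mod 26928).
Verify against each original: 24814 mod 11 = 9, 24814 mod 17 = 11, 24814 mod 9 = 1, 24814 mod 16 = 14.

x ≡ 24814 (mod 26928).


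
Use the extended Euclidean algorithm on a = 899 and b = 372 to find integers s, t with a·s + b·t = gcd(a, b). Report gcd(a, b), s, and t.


Euclidean algorithm on (899, 372) — divide until remainder is 0:
  899 = 2 · 372 + 155
  372 = 2 · 155 + 62
  155 = 2 · 62 + 31
  62 = 2 · 31 + 0
gcd(899, 372) = 31.
Track Bezout coefficients alongside the remainders: start with r₀ = 899 = a·1 + b·0 (s = 1, t = 0) and r₁ = 372 = a·0 + b·1 (s = 0, t = 1); each new remainder r_{k+1} = r_{k-1} − q_k·r_k inherits s_{k+1} = s_{k-1} − q_k·s_k, t_{k+1} = t_{k-1} − q_k·t_k, so r_k = a·s_k + b·t_k at every step:
  q = 2: r = 155, s = 1 − 2·0 = 1, t = 0 − 2·1 = -2  (check: 899·1 + 372·(-2) = 155)
  q = 2: r = 62, s = 0 − 2·1 = -2, t = 1 − 2·(-2) = 5  (check: 899·(-2) + 372·5 = 62)
  q = 2: r = 31, s = 1 − 2·(-2) = 5, t = -2 − 2·5 = -12  (check: 899·5 + 372·(-12) = 31)
The row with r = 31 (the gcd) gives the Bezout coefficients s = 5, t = -12.
Result: 899 · (5) + 372 · (-12) = 31.

gcd(899, 372) = 31; s = 5, t = -12 (check: 899·5 + 372·(-12) = 31).


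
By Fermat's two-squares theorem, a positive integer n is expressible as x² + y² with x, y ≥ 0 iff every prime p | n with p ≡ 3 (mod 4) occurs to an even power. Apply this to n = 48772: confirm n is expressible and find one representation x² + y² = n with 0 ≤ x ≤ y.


Step 1: Factor n = 48772 = 2^2 · 89 · 137.
Step 2: Check the mod-4 condition on each prime factor: 2 = 2 (special); 89 ≡ 1 (mod 4), exponent 1; 137 ≡ 1 (mod 4), exponent 1.
All primes ≡ 3 (mod 4) appear to even exponent (or don't appear), so by the two-squares theorem n IS expressible as a sum of two squares.
Step 3: Build a representation. Group n = k² · m with k = 2 and m = 89 · 137 = 12193 (a product of primes ≡ 1 (mod 4)); a representation of m scales to one of n via (k·x)² + (k·y)² = k²(x² + y²). Each prime p ≡ 1 (mod 4) is itself a sum of two squares; find a² by testing p − a² for a perfect square:
  89: 89 − 1² = 88, 89 − 2² = 85, 89 − 3² = 80, 89 − 4² = 73, 89 − 5² = 64 = 8² ⇒ 89 = 5² + 8².
  137: 137 − 1² = 136, 137 − 2² = 133, 137 − 3² = 128, 137 − 4² = 121 = 11² ⇒ 137 = 4² + 11².
  Combine using the Brahmagupta–Fibonacci identity (a² + b²)(c² + d²) = (ac − bd)² + (ad + bc)² = (ac + bd)² + (ad − bc)²:
  89 · 137 = 12193: from (5² + 8²)(4² + 11²), take (5·4 − 8·11, 5·11 + 8·4) = (20 − 88, 55 + 32) = (-68, 87); dropping signs (only squares matter) gives (68, 87); check 68² + 87² = 4624 + 7569 = 12193 ✓.
  Scale by k = 2: (2·68, 2·87) = (136, 174).
Step 4: Order so x ≤ y and verify: 136² + 174² = 18496 + 30276 = 48772 = n. ✓

n = 48772 = 136² + 174² (one valid representation with x ≤ y).


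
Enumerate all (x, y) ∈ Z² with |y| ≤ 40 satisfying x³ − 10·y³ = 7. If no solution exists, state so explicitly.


The equation is x³ - 10y³ = 7. For fixed y, x³ = 10·y³ + 7, so a solution requires the RHS to be a perfect cube.
Strategy: iterate y from -40 to 40, compute RHS = 10·y³ + 7, and check whether it is a (positive or negative) perfect cube.
Check small values of y:
  y = 0: RHS = 7 is not a perfect cube.
  y = 1: RHS = 17 is not a perfect cube.
  y = -1: RHS = -3 is not a perfect cube.
  y = 2: RHS = 87 is not a perfect cube.
  y = -2: RHS = -73 is not a perfect cube.
  y = 3: RHS = 277 is not a perfect cube.
  y = -3: RHS = -263 is not a perfect cube.
Continuing the search up to |y| = 40 finds no solutions either.
No (x, y) in the scanned range satisfies the equation.

No integer solutions with |y| ≤ 40.


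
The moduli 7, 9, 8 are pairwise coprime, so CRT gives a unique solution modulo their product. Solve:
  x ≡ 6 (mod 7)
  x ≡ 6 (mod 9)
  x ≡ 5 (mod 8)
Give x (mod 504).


Moduli 7, 9, 8 are pairwise coprime; by CRT there is a unique solution modulo M = 7 · 9 · 8 = 504.
Solve pairwise, accumulating the modulus:
  Start with x ≡ 6 (mod 7).
  Combine with x ≡ 6 (mod 9): since gcd(7, 9) = 1, we get a unique residue mod 63.
    Write x = 6 + 7·t and substitute into x ≡ 6 (mod 9): 7·t ≡ 6 − 6 = 0 (mod 9).
    The inverse of 7 mod 9 is 4 (since 7·4 = 28 = 3·9 + 1), so t ≡ 4·0 = 0 ≡ 0 (mod 9).
    Then x = 6 + 7·0 = 6, valid modulo lcm(7, 9) = 63: x ≡ 6 (mod 63).
  Combine with x ≡ 5 (mod 8): since gcd(63, 8) = 1, we get a unique residue mod 504.
    Write x = 6 + 63·t and substitute into x ≡ 5 (mod 8): 63·t ≡ 5 − 6 = -1 (mod 8).
    Reduce coefficients mod 8: 7·t ≡ 7 (mod 8).
    The inverse of 7 mod 8 is 7 (since 7·7 = 49 = 6·8 + 1), so t ≡ 7·7 = 49 ≡ 1 (mod 8).
    Then x = 6 + 63·1 = 69, valid modulo lcm(63, 8) = 504: x ≡ 69 (mod 504).
Verify: 69 mod 7 = 6 ✓, 69 mod 9 = 6 ✓, 69 mod 8 = 5 ✓.

x ≡ 69 (mod 504).


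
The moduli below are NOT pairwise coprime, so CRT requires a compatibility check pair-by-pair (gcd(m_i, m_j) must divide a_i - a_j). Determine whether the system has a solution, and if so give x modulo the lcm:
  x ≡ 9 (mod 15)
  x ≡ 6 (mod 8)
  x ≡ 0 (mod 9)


Moduli 15, 8, 9 are not pairwise coprime, so CRT works modulo lcm(m_i) when all pairwise compatibility conditions hold.
Pairwise compatibility: gcd(m_i, m_j) must divide a_i - a_j for every pair.
Merge one congruence at a time:
  Start: x ≡ 9 (mod 15).
  Combine with x ≡ 6 (mod 8): gcd(15, 8) = 1; 6 - 9 = -3, which IS divisible by 1, so compatible.
    Write x = 9 + 15·t and substitute into x ≡ 6 (mod 8): 15·t ≡ 6 − 9 = -3 (mod 8).
    Reduce coefficients mod 8: 7·t ≡ 5 (mod 8).
    The inverse of 7 mod 8 is 7 (since 7·7 = 49 = 6·8 + 1), so t ≡ 7·5 = 35 ≡ 3 (mod 8).
    Then x = 9 + 15·3 = 54, valid modulo lcm(15, 8) = 120: x ≡ 54 (mod 120).
  Combine with x ≡ 0 (mod 9): gcd(120, 9) = 3; 0 - 54 = -54, which IS divisible by 3, so compatible.
    Write x = 54 + 120·t and substitute into x ≡ 0 (mod 9): 120·t ≡ 0 − 54 = -54 (mod 9).
    Divide the congruence (and modulus) by g = 3: 40·t ≡ -18 (mod 3).
    Reduce coefficients mod 3: 1·t ≡ 0 (mod 3).
    So t ≡ 0 (mod 3).
    Then x = 54 + 120·0 = 54, valid modulo lcm(120, 9) = 360: x ≡ 54 (mod 360).
Verify: 54 mod 15 = 9, 54 mod 8 = 6, 54 mod 9 = 0.

x ≡ 54 (mod 360).


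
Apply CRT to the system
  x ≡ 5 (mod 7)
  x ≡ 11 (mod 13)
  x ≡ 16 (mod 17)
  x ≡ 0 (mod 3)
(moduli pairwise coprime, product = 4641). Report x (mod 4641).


Product of moduli M = 7 · 13 · 17 · 3 = 4641.
Merge one congruence at a time:
  Start: x ≡ 5 (mod 7).
  Combine with x ≡ 11 (mod 13); new modulus lcm = 91.
    Write x = 5 + 7·t and substitute into x ≡ 11 (mod 13): 7·t ≡ 11 − 5 = 6 (mod 13).
    The inverse of 7 mod 13 is 2 (since 7·2 = 14 = 1·13 + 1), so t ≡ 2·6 = 12 ≡ 12 (mod 13).
    Then x = 5 + 7·12 = 89, valid modulo lcm(7, 13) = 91: x ≡ 89 (mod 91).
  Combine with x ≡ 16 (mod 17); new modulus lcm = 1547.
    Write x = 89 + 91·t and substitute into x ≡ 16 (mod 17): 91·t ≡ 16 − 89 = -73 (mod 17).
    Reduce coefficients mod 17: 6·t ≡ 12 (mod 17).
    The inverse of 6 mod 17 is 3 (since 6·3 = 18 = 1·17 + 1), so t ≡ 3·12 = 36 ≡ 2 (mod 17).
    Then x = 89 + 91·2 = 271, valid modulo lcm(91, 17) = 1547: x ≡ 271 (mod 1547).
  Combine with x ≡ 0 (mod 3); new modulus lcm = 4641.
    Write x = 271 + 1547·t and substitute into x ≡ 0 (mod 3): 1547·t ≡ 0 − 271 = -271 (mod 3).
    Reduce coefficients mod 3: 2·t ≡ 2 (mod 3).
    The inverse of 2 mod 3 is 2 (since 2·2 = 4 = 1·3 + 1), so t ≡ 2·2 = 4 ≡ 1 (mod 3).
    Then x = 271 + 1547·1 = 1818, valid modulo lcm(1547, 3) = 4641: x ≡ 1818 (mod 4641).
Verify against each original: 1818 mod 7 = 5, 1818 mod 13 = 11, 1818 mod 17 = 16, 1818 mod 3 = 0.

x ≡ 1818 (mod 4641).


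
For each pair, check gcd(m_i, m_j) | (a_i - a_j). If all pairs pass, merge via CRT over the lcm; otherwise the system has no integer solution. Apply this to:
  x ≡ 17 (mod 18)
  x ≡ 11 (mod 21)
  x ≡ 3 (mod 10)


Moduli 18, 21, 10 are not pairwise coprime, so CRT works modulo lcm(m_i) when all pairwise compatibility conditions hold.
Pairwise compatibility: gcd(m_i, m_j) must divide a_i - a_j for every pair.
Merge one congruence at a time:
  Start: x ≡ 17 (mod 18).
  Combine with x ≡ 11 (mod 21): gcd(18, 21) = 3; 11 - 17 = -6, which IS divisible by 3, so compatible.
    Write x = 17 + 18·t and substitute into x ≡ 11 (mod 21): 18·t ≡ 11 − 17 = -6 (mod 21).
    Divide the congruence (and modulus) by g = 3: 6·t ≡ -2 (mod 7).
    Reduce coefficients mod 7: 6·t ≡ 5 (mod 7).
    The inverse of 6 mod 7 is 6 (since 6·6 = 36 = 5·7 + 1), so t ≡ 6·5 = 30 ≡ 2 (mod 7).
    Then x = 17 + 18·2 = 53, valid modulo lcm(18, 21) = 126: x ≡ 53 (mod 126).
  Combine with x ≡ 3 (mod 10): gcd(126, 10) = 2; 3 - 53 = -50, which IS divisible by 2, so compatible.
    Write x = 53 + 126·t and substitute into x ≡ 3 (mod 10): 126·t ≡ 3 − 53 = -50 (mod 10).
    Divide the congruence (and modulus) by g = 2: 63·t ≡ -25 (mod 5).
    Reduce coefficients mod 5: 3·t ≡ 0 (mod 5).
    The inverse of 3 mod 5 is 2 (since 3·2 = 6 = 1·5 + 1), so t ≡ 2·0 = 0 ≡ 0 (mod 5).
    Then x = 53 + 126·0 = 53, valid modulo lcm(126, 10) = 630: x ≡ 53 (mod 630).
Verify: 53 mod 18 = 17, 53 mod 21 = 11, 53 mod 10 = 3.

x ≡ 53 (mod 630).


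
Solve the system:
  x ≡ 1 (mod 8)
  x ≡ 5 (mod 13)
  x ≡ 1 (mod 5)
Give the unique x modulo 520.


Moduli 8, 13, 5 are pairwise coprime; by CRT there is a unique solution modulo M = 8 · 13 · 5 = 520.
Solve pairwise, accumulating the modulus:
  Start with x ≡ 1 (mod 8).
  Combine with x ≡ 5 (mod 13): since gcd(8, 13) = 1, we get a unique residue mod 104.
    Write x = 1 + 8·t and substitute into x ≡ 5 (mod 13): 8·t ≡ 5 − 1 = 4 (mod 13).
    The inverse of 8 mod 13 is 5 (since 8·5 = 40 = 3·13 + 1), so t ≡ 5·4 = 20 ≡ 7 (mod 13).
    Then x = 1 + 8·7 = 57, valid modulo lcm(8, 13) = 104: x ≡ 57 (mod 104).
  Combine with x ≡ 1 (mod 5): since gcd(104, 5) = 1, we get a unique residue mod 520.
    Write x = 57 + 104·t and substitute into x ≡ 1 (mod 5): 104·t ≡ 1 − 57 = -56 (mod 5).
    Reduce coefficients mod 5: 4·t ≡ 4 (mod 5).
    The inverse of 4 mod 5 is 4 (since 4·4 = 16 = 3·5 + 1), so t ≡ 4·4 = 16 ≡ 1 (mod 5).
    Then x = 57 + 104·1 = 161, valid modulo lcm(104, 5) = 520: x ≡ 161 (mod 520).
Verify: 161 mod 8 = 1 ✓, 161 mod 13 = 5 ✓, 161 mod 5 = 1 ✓.

x ≡ 161 (mod 520).


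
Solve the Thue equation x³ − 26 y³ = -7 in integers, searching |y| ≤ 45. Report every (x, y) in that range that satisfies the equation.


The equation is x³ - 26y³ = -7. For fixed y, x³ = 26·y³ − 7, so a solution requires the RHS to be a perfect cube.
Strategy: iterate y from -45 to 45, compute RHS = 26·y³ − 7, and check whether it is a (positive or negative) perfect cube.
Check small values of y:
  y = 0: RHS = -7 is not a perfect cube.
  y = 1: RHS = 19 is not a perfect cube.
  y = -1: RHS = -33 is not a perfect cube.
  y = 2: RHS = 201 is not a perfect cube.
  y = -2: RHS = -215 is not a perfect cube.
  y = 3: RHS = 695 is not a perfect cube.
  y = -3: RHS = -709 is not a perfect cube.
Continuing the search up to |y| = 45 finds no solutions either.
No (x, y) in the scanned range satisfies the equation.

No integer solutions with |y| ≤ 45.


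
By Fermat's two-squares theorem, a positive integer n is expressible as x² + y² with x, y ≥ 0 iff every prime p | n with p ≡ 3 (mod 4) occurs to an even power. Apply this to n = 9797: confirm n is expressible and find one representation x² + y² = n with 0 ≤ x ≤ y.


Step 1: Factor n = 9797 = 97 · 101.
Step 2: Check the mod-4 condition on each prime factor: 97 ≡ 1 (mod 4), exponent 1; 101 ≡ 1 (mod 4), exponent 1.
All primes ≡ 3 (mod 4) appear to even exponent (or don't appear), so by the two-squares theorem n IS expressible as a sum of two squares.
Step 3: Build a representation. Here n = 97 · 101 is a product of primes ≡ 1 (mod 4). Each prime p ≡ 1 (mod 4) is itself a sum of two squares; find a² by testing p − a² for a perfect square:
  97: 97 − 1² = 96, 97 − 2² = 93, 97 − 3² = 88, 97 − 4² = 81 = 9² ⇒ 97 = 4² + 9².
  101: 101 − 1² = 100 = 10² ⇒ 101 = 1² + 10².
  Combine using the Brahmagupta–Fibonacci identity (a² + b²)(c² + d²) = (ac − bd)² + (ad + bc)² = (ac + bd)² + (ad − bc)²:
  97 · 101 = 9797: from (4² + 9²)(1² + 10²), take (4·1 − 9·10, 4·10 + 9·1) = (4 − 90, 40 + 9) = (-86, 49); dropping signs (only squares matter) gives (86, 49); check 86² + 49² = 7396 + 2401 = 9797 ✓.
Step 4: Order so x ≤ y and verify: 49² + 86² = 2401 + 7396 = 9797 = n. ✓

n = 9797 = 49² + 86² (one valid representation with x ≤ y).


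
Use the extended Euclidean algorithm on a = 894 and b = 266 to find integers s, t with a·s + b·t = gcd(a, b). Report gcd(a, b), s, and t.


Euclidean algorithm on (894, 266) — divide until remainder is 0:
  894 = 3 · 266 + 96
  266 = 2 · 96 + 74
  96 = 1 · 74 + 22
  74 = 3 · 22 + 8
  22 = 2 · 8 + 6
  8 = 1 · 6 + 2
  6 = 3 · 2 + 0
gcd(894, 266) = 2.
Track Bezout coefficients alongside the remainders: start with r₀ = 894 = a·1 + b·0 (s = 1, t = 0) and r₁ = 266 = a·0 + b·1 (s = 0, t = 1); each new remainder r_{k+1} = r_{k-1} − q_k·r_k inherits s_{k+1} = s_{k-1} − q_k·s_k, t_{k+1} = t_{k-1} − q_k·t_k, so r_k = a·s_k + b·t_k at every step:
  q = 3: r = 96, s = 1 − 3·0 = 1, t = 0 − 3·1 = -3  (check: 894·1 + 266·(-3) = 96)
  q = 2: r = 74, s = 0 − 2·1 = -2, t = 1 − 2·(-3) = 7  (check: 894·(-2) + 266·7 = 74)
  q = 1: r = 22, s = 1 − 1·(-2) = 3, t = -3 − 1·7 = -10  (check: 894·3 + 266·(-10) = 22)
  q = 3: r = 8, s = -2 − 3·3 = -11, t = 7 − 3·(-10) = 37  (check: 894·(-11) + 266·37 = 8)
  q = 2: r = 6, s = 3 − 2·(-11) = 25, t = -10 − 2·37 = -84  (check: 894·25 + 266·(-84) = 6)
  q = 1: r = 2, s = -11 − 1·25 = -36, t = 37 − 1·(-84) = 121  (check: 894·(-36) + 266·121 = 2)
The row with r = 2 (the gcd) gives the Bezout coefficients s = -36, t = 121.
Result: 894 · (-36) + 266 · (121) = 2.

gcd(894, 266) = 2; s = -36, t = 121 (check: 894·(-36) + 266·121 = 2).


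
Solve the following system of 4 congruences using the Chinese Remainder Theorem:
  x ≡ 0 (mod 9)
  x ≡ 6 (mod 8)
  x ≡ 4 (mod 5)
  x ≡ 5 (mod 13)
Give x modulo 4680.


Product of moduli M = 9 · 8 · 5 · 13 = 4680.
Merge one congruence at a time:
  Start: x ≡ 0 (mod 9).
  Combine with x ≡ 6 (mod 8); new modulus lcm = 72.
    Write x = 0 + 9·t and substitute into x ≡ 6 (mod 8): 9·t ≡ 6 − 0 = 6 (mod 8).
    Reduce coefficients mod 8: 1·t ≡ 6 (mod 8).
    So t ≡ 6 (mod 8).
    Then x = 0 + 9·6 = 54, valid modulo lcm(9, 8) = 72: x ≡ 54 (mod 72).
  Combine with x ≡ 4 (mod 5); new modulus lcm = 360.
    Write x = 54 + 72·t and substitute into x ≡ 4 (mod 5): 72·t ≡ 4 − 54 = -50 (mod 5).
    Reduce coefficients mod 5: 2·t ≡ 0 (mod 5).
    The inverse of 2 mod 5 is 3 (since 2·3 = 6 = 1·5 + 1), so t ≡ 3·0 = 0 ≡ 0 (mod 5).
    Then x = 54 + 72·0 = 54, valid modulo lcm(72, 5) = 360: x ≡ 54 (mod 360).
  Combine with x ≡ 5 (mod 13); new modulus lcm = 4680.
    Write x = 54 + 360·t and substitute into x ≡ 5 (mod 13): 360·t ≡ 5 − 54 = -49 (mod 13).
    Reduce coefficients mod 13: 9·t ≡ 3 (mod 13).
    The inverse of 9 mod 13 is 3 (since 9·3 = 27 = 2·13 + 1), so t ≡ 3·3 = 9 ≡ 9 (mod 13).
    Then x = 54 + 360·9 = 3294, valid modulo lcm(360, 13) = 4680: x ≡ 3294 (mod 4680).
Verify against each original: 3294 mod 9 = 0, 3294 mod 8 = 6, 3294 mod 5 = 4, 3294 mod 13 = 5.

x ≡ 3294 (mod 4680).


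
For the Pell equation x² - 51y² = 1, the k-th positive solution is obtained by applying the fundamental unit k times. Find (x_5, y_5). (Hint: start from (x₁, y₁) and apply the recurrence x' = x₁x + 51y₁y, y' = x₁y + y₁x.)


Step 1: Find the fundamental solution (x₁, y₁) of x² - 51y² = 1.
  Expand √51 as a continued fraction. a₀ = ⌊√51⌋ = 7; iterate m_{k+1} = d_k·a_k − m_k, d_{k+1} = (51 − m_{k+1}²)/d_k, a_{k+1} = ⌊(a₀ + m_{k+1})/d_{k+1}⌋ (starting m₀ = 0, d₀ = 1), with convergents p_k = a_k·p_{k-1} + p_{k-2}, q_k = a_k·q_{k-1} + q_{k-2} (p₋₁ = 1, q₋₁ = 0):
  k = 0: a₀ = 7; p₀/q₀ = 7/1; p₀² − 51·q₀² = 49 − 51 = -2.
  k = 1: m = 7, d = 2, a = ⌊(7 + 7)/2⌋ = 7; p/q = (7·7 + 1)/(7·1 + 0) = 50/7; p² − 51·q² = 2500 − 2499 = 1.
  The first convergent with p² − 51·q² = 1 gives the fundamental solution (x₁, y₁) = (50, 7).
Step 2: Apply the recurrence (x_{n+1}, y_{n+1}) = (x₁x_n + 51y₁y_n, x₁y_n + y₁x_n) repeatedly.
  From (x_1, y_1) = (50, 7): x_2 = 50·50 + 51·7·7 = 4999; y_2 = 50·7 + 7·50 = 700.
  From (x_2, y_2) = (4999, 700): x_3 = 50·4999 + 51·7·700 = 499850; y_3 = 50·700 + 7·4999 = 69993.
  From (x_3, y_3) = (499850, 69993): x_4 = 50·499850 + 51·7·69993 = 49980001; y_4 = 50·69993 + 7·499850 = 6998600.
  From (x_4, y_4) = (49980001, 6998600): x_5 = 50·49980001 + 51·7·6998600 = 4997500250; y_5 = 50·6998600 + 7·49980001 = 699790007.
Step 3: Verify x_5² - 51·y_5² = 24975008748750062500 - 24975008748750062499 = 1 (should be 1). ✓

(x_1, y_1) = (50, 7); (x_5, y_5) = (4997500250, 699790007).


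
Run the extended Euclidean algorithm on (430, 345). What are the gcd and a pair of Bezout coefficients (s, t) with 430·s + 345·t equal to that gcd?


Euclidean algorithm on (430, 345) — divide until remainder is 0:
  430 = 1 · 345 + 85
  345 = 4 · 85 + 5
  85 = 17 · 5 + 0
gcd(430, 345) = 5.
Track Bezout coefficients alongside the remainders: start with r₀ = 430 = a·1 + b·0 (s = 1, t = 0) and r₁ = 345 = a·0 + b·1 (s = 0, t = 1); each new remainder r_{k+1} = r_{k-1} − q_k·r_k inherits s_{k+1} = s_{k-1} − q_k·s_k, t_{k+1} = t_{k-1} − q_k·t_k, so r_k = a·s_k + b·t_k at every step:
  q = 1: r = 85, s = 1 − 1·0 = 1, t = 0 − 1·1 = -1  (check: 430·1 + 345·(-1) = 85)
  q = 4: r = 5, s = 0 − 4·1 = -4, t = 1 − 4·(-1) = 5  (check: 430·(-4) + 345·5 = 5)
The row with r = 5 (the gcd) gives the Bezout coefficients s = -4, t = 5.
Result: 430 · (-4) + 345 · (5) = 5.

gcd(430, 345) = 5; s = -4, t = 5 (check: 430·(-4) + 345·5 = 5).


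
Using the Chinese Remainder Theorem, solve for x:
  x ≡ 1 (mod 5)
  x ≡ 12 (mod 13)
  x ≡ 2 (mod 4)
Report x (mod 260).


Moduli 5, 13, 4 are pairwise coprime; by CRT there is a unique solution modulo M = 5 · 13 · 4 = 260.
Solve pairwise, accumulating the modulus:
  Start with x ≡ 1 (mod 5).
  Combine with x ≡ 12 (mod 13): since gcd(5, 13) = 1, we get a unique residue mod 65.
    Write x = 1 + 5·t and substitute into x ≡ 12 (mod 13): 5·t ≡ 12 − 1 = 11 (mod 13).
    The inverse of 5 mod 13 is 8 (since 5·8 = 40 = 3·13 + 1), so t ≡ 8·11 = 88 ≡ 10 (mod 13).
    Then x = 1 + 5·10 = 51, valid modulo lcm(5, 13) = 65: x ≡ 51 (mod 65).
  Combine with x ≡ 2 (mod 4): since gcd(65, 4) = 1, we get a unique residue mod 260.
    Write x = 51 + 65·t and substitute into x ≡ 2 (mod 4): 65·t ≡ 2 − 51 = -49 (mod 4).
    Reduce coefficients mod 4: 1·t ≡ 3 (mod 4).
    So t ≡ 3 (mod 4).
    Then x = 51 + 65·3 = 246, valid modulo lcm(65, 4) = 260: x ≡ 246 (mod 260).
Verify: 246 mod 5 = 1 ✓, 246 mod 13 = 12 ✓, 246 mod 4 = 2 ✓.

x ≡ 246 (mod 260).


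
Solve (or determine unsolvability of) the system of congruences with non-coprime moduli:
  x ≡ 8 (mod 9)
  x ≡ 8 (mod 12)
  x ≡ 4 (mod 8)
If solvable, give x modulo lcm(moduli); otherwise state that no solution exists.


Moduli 9, 12, 8 are not pairwise coprime, so CRT works modulo lcm(m_i) when all pairwise compatibility conditions hold.
Pairwise compatibility: gcd(m_i, m_j) must divide a_i - a_j for every pair.
Merge one congruence at a time:
  Start: x ≡ 8 (mod 9).
  Combine with x ≡ 8 (mod 12): gcd(9, 12) = 3; 8 - 8 = 0, which IS divisible by 3, so compatible.
    Write x = 8 + 9·t and substitute into x ≡ 8 (mod 12): 9·t ≡ 8 − 8 = 0 (mod 12).
    Divide the congruence (and modulus) by g = 3: 3·t ≡ 0 (mod 4).
    The inverse of 3 mod 4 is 3 (since 3·3 = 9 = 2·4 + 1), so t ≡ 3·0 = 0 ≡ 0 (mod 4).
    Then x = 8 + 9·0 = 8, valid modulo lcm(9, 12) = 36: x ≡ 8 (mod 36).
  Combine with x ≡ 4 (mod 8): gcd(36, 8) = 4; 4 - 8 = -4, which IS divisible by 4, so compatible.
    Write x = 8 + 36·t and substitute into x ≡ 4 (mod 8): 36·t ≡ 4 − 8 = -4 (mod 8).
    Divide the congruence (and modulus) by g = 4: 9·t ≡ -1 (mod 2).
    Reduce coefficients mod 2: 1·t ≡ 1 (mod 2).
    So t ≡ 1 (mod 2).
    Then x = 8 + 36·1 = 44, valid modulo lcm(36, 8) = 72: x ≡ 44 (mod 72).
Verify: 44 mod 9 = 8, 44 mod 12 = 8, 44 mod 8 = 4.

x ≡ 44 (mod 72).


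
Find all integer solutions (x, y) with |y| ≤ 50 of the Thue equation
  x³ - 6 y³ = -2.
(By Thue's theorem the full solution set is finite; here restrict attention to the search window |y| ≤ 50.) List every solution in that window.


The equation is x³ - 6y³ = -2. For fixed y, x³ = 6·y³ − 2, so a solution requires the RHS to be a perfect cube.
Strategy: iterate y from -50 to 50, compute RHS = 6·y³ − 2, and check whether it is a (positive or negative) perfect cube.
Check small values of y:
  y = 0: RHS = -2 is not a perfect cube.
  y = 1: RHS = 4 is not a perfect cube.
  y = -1: RHS = -8 = (-2)³ ⇒ x = -2 works.
  y = 2: RHS = 46 is not a perfect cube.
  y = -2: RHS = -50 is not a perfect cube.
  y = 3: RHS = 160 is not a perfect cube.
  y = -3: RHS = -164 is not a perfect cube.
Continuing the search up to |y| = 50 finds no further solutions beyond those listed.
Collected solutions: (-2, -1).

Solutions (with |y| ≤ 50): (-2, -1).


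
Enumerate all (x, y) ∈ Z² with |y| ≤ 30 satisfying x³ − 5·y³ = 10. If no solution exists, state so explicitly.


The equation is x³ - 5y³ = 10. For fixed y, x³ = 5·y³ + 10, so a solution requires the RHS to be a perfect cube.
Strategy: iterate y from -30 to 30, compute RHS = 5·y³ + 10, and check whether it is a (positive or negative) perfect cube.
Check small values of y:
  y = 0: RHS = 10 is not a perfect cube.
  y = 1: RHS = 15 is not a perfect cube.
  y = -1: RHS = 5 is not a perfect cube.
  y = 2: RHS = 50 is not a perfect cube.
  y = -2: RHS = -30 is not a perfect cube.
  y = 3: RHS = 145 is not a perfect cube.
  y = -3: RHS = -125 = (-5)³ ⇒ x = -5 works.
Continuing the search up to |y| = 30 finds no further solutions beyond those listed.
Collected solutions: (-5, -3).

Solutions (with |y| ≤ 30): (-5, -3).


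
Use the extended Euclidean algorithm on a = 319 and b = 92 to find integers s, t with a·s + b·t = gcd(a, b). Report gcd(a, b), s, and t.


Euclidean algorithm on (319, 92) — divide until remainder is 0:
  319 = 3 · 92 + 43
  92 = 2 · 43 + 6
  43 = 7 · 6 + 1
  6 = 6 · 1 + 0
gcd(319, 92) = 1.
Track Bezout coefficients alongside the remainders: start with r₀ = 319 = a·1 + b·0 (s = 1, t = 0) and r₁ = 92 = a·0 + b·1 (s = 0, t = 1); each new remainder r_{k+1} = r_{k-1} − q_k·r_k inherits s_{k+1} = s_{k-1} − q_k·s_k, t_{k+1} = t_{k-1} − q_k·t_k, so r_k = a·s_k + b·t_k at every step:
  q = 3: r = 43, s = 1 − 3·0 = 1, t = 0 − 3·1 = -3  (check: 319·1 + 92·(-3) = 43)
  q = 2: r = 6, s = 0 − 2·1 = -2, t = 1 − 2·(-3) = 7  (check: 319·(-2) + 92·7 = 6)
  q = 7: r = 1, s = 1 − 7·(-2) = 15, t = -3 − 7·7 = -52  (check: 319·15 + 92·(-52) = 1)
The row with r = 1 (the gcd) gives the Bezout coefficients s = 15, t = -52.
Result: 319 · (15) + 92 · (-52) = 1.

gcd(319, 92) = 1; s = 15, t = -52 (check: 319·15 + 92·(-52) = 1).


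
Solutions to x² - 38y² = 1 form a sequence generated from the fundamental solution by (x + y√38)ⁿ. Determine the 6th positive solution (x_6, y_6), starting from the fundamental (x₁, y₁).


Step 1: Find the fundamental solution (x₁, y₁) of x² - 38y² = 1.
  Expand √38 as a continued fraction. a₀ = ⌊√38⌋ = 6; iterate m_{k+1} = d_k·a_k − m_k, d_{k+1} = (38 − m_{k+1}²)/d_k, a_{k+1} = ⌊(a₀ + m_{k+1})/d_{k+1}⌋ (starting m₀ = 0, d₀ = 1), with convergents p_k = a_k·p_{k-1} + p_{k-2}, q_k = a_k·q_{k-1} + q_{k-2} (p₋₁ = 1, q₋₁ = 0):
  k = 0: a₀ = 6; p₀/q₀ = 6/1; p₀² − 38·q₀² = 36 − 38 = -2.
  k = 1: m = 6, d = 2, a = ⌊(6 + 6)/2⌋ = 6; p/q = (6·6 + 1)/(6·1 + 0) = 37/6; p² − 38·q² = 1369 − 1368 = 1.
  The first convergent with p² − 38·q² = 1 gives the fundamental solution (x₁, y₁) = (37, 6).
Step 2: Apply the recurrence (x_{n+1}, y_{n+1}) = (x₁x_n + 38y₁y_n, x₁y_n + y₁x_n) repeatedly.
  From (x_1, y_1) = (37, 6): x_2 = 37·37 + 38·6·6 = 2737; y_2 = 37·6 + 6·37 = 444.
  From (x_2, y_2) = (2737, 444): x_3 = 37·2737 + 38·6·444 = 202501; y_3 = 37·444 + 6·2737 = 32850.
  From (x_3, y_3) = (202501, 32850): x_4 = 37·202501 + 38·6·32850 = 14982337; y_4 = 37·32850 + 6·202501 = 2430456.
  From (x_4, y_4) = (14982337, 2430456): x_5 = 37·14982337 + 38·6·2430456 = 1108490437; y_5 = 37·2430456 + 6·14982337 = 179820894.
  From (x_5, y_5) = (1108490437, 179820894): x_6 = 37·1108490437 + 38·6·179820894 = 82013310001; y_6 = 37·179820894 + 6·1108490437 = 13304315700.
Step 3: Verify x_6² - 38·y_6² = 6726183017320126620001 - 6726183017320126620000 = 1 (should be 1). ✓

(x_1, y_1) = (37, 6); (x_6, y_6) = (82013310001, 13304315700).
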